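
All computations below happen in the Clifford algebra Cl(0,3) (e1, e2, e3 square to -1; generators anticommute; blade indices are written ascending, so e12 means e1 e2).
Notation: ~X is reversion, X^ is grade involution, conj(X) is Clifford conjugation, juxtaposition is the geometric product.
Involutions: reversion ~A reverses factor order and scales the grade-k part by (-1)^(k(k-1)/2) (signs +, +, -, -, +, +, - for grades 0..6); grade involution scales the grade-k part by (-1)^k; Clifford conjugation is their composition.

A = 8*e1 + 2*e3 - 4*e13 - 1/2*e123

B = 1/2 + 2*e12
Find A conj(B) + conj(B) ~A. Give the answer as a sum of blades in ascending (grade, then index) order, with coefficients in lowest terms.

first term: 4*e1 + 16*e2 - 2*e13 - 8*e23 - 17/4*e123
second term: 4*e1 - 16*e2 + 2*e3 + 2*e13 - 8*e23 - 15/4*e123
Answer: 8*e1 + 2*e3 - 16*e23 - 8*e123


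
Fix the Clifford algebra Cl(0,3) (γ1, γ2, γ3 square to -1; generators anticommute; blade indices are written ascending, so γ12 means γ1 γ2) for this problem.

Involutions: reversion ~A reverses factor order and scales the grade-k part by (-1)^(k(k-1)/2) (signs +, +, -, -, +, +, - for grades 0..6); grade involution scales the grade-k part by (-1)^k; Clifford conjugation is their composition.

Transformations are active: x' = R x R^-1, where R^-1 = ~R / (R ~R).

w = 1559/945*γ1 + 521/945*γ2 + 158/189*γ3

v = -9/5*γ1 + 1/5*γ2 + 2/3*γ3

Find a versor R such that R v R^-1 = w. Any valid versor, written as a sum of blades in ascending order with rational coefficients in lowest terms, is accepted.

Here q(v) = q(w) = -838/225; the classical choice R = v + w = -142/945*γ1 + 142/189*γ2 + 284/189*γ3 then realises v -> w under the sandwich.
Answer: -142/945*γ1 + 142/189*γ2 + 284/189*γ3


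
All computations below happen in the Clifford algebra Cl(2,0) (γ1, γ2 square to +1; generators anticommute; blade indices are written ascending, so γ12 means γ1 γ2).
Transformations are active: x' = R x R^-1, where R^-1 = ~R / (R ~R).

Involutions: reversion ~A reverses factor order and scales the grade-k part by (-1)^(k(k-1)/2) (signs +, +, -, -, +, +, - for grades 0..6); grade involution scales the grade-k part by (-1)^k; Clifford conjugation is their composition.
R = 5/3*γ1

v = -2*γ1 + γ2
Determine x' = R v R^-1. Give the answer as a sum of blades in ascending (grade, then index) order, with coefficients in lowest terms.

~R = 5/3*γ1, and R ~R = 25/9, so R^-1 = ~R / (25/9).
R v = -10/3 + 5/3*γ12
Answer: -2*γ1 - γ2


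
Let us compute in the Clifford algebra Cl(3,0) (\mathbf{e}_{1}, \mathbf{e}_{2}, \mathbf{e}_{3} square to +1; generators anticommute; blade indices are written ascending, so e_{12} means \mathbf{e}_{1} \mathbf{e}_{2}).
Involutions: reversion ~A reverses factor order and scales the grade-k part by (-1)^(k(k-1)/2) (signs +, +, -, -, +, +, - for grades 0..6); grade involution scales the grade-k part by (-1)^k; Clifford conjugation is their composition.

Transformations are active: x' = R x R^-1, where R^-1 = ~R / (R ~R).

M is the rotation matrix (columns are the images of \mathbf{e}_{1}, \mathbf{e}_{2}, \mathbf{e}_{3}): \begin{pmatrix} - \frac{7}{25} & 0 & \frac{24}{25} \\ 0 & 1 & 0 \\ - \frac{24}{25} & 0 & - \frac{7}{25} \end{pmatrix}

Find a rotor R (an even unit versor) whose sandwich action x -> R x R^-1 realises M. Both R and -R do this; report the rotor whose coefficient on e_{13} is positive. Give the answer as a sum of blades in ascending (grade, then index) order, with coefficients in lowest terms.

Method: write R = a + b12*e_{12} + b13*e_{13} + b23*e_{23} with a^2 + b12^2 + b13^2 + b23^2 = 1 (so R^-1 = ~R). Expanding the columns R e_j ~R gives tr M = 4a^2 - 1 and, from the antisymmetric part, M21 - M12 = -4a*b12, M13 - M31 = 4a*b13, M32 - M23 = -4a*b23.
Here tr M = \frac{11}{25}, so a^2 = (1 + tr M)/4 = \frac{9}{25} and a = ±\frac{3}{5}. Taking a = \frac{3}{5}: M21 - M12 = 0, M13 - M31 = \frac{48}{25}, M32 - M23 = 0, giving b12 = 0, b13 = \frac{4}{5}, b23 = 0, i.e. R = \frac{3}{5} + \frac{4}{5} e_{13}.
Its e_{13} coefficient is already positive.
Answer: \frac{3}{5} + \frac{4}{5} e_{13}. Key observation: the double cover Spin(3) -> SO(3) sends R and -R to the same matrix (trace \frac{11}{25} here), so the stated sign of the e_{13} coefficient is what selects one sheet.


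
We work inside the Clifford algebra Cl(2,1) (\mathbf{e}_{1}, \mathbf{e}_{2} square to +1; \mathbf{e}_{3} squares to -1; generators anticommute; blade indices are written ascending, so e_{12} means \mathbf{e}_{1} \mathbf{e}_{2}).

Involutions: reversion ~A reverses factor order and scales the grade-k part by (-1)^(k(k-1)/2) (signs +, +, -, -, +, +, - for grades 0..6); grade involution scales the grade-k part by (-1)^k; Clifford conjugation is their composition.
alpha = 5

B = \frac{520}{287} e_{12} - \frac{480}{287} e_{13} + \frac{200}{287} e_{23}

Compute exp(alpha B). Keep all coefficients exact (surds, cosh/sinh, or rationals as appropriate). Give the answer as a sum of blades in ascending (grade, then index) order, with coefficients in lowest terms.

B^2 term by term: the squares give (\frac{520}{287})^2*(e_{12})^2 + (-\frac{480}{287})^2*(e_{13})^2 + (\frac{200}{287})^2*(e_{23})^2 = \frac{270400}{82369}*(-1) + \frac{230400}{82369}*(+1) + \frac{40000}{82369}*(+1) = 0 (each basis 2-blade squares to minus the product of its generators' squares); cross terms between blades sharing an index anticommute and cancel. So B^2 = 0.
B^2 = 0, and the exponential is exactly linear here: exp(alpha B) = 1 + alpha B (parabolic case).
Answer: 1 + \frac{2600}{287} e_{12} - \frac{2400}{287} e_{13} + \frac{1000}{287} e_{23}


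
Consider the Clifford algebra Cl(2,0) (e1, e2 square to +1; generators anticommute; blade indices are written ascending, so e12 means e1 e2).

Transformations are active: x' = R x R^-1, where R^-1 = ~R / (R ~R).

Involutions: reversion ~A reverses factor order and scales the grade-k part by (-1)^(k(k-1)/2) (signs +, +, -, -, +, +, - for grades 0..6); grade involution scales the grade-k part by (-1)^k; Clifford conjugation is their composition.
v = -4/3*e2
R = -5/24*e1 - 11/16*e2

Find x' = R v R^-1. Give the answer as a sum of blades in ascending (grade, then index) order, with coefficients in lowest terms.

~R = -5/24*e1 - 11/16*e2, and R ~R = 1189/2304, so R^-1 = ~R / (1189/2304).
R v = 11/12 + 5/18*e12
Answer: -880/1189*e1 - 3956/3567*e2


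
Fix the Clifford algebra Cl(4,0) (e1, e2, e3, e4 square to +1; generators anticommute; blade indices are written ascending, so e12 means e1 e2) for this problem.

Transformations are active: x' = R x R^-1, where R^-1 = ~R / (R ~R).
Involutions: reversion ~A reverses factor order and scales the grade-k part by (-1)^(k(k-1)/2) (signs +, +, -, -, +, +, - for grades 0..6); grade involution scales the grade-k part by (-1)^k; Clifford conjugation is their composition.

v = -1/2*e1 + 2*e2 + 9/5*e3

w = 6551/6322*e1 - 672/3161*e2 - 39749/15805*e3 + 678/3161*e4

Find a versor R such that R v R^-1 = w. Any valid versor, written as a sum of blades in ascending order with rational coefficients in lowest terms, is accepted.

Why this works: both vectors square to 749/100, so q(v) = q(w) and R = v + w = 1695/3161*e1 + 5650/3161*e2 - 2260/3161*e3 + 678/3161*e4 carries v to w — its own direction survives, the complement (v - w)/2 flips.
Answer: 1695/3161*e1 + 5650/3161*e2 - 2260/3161*e3 + 678/3161*e4


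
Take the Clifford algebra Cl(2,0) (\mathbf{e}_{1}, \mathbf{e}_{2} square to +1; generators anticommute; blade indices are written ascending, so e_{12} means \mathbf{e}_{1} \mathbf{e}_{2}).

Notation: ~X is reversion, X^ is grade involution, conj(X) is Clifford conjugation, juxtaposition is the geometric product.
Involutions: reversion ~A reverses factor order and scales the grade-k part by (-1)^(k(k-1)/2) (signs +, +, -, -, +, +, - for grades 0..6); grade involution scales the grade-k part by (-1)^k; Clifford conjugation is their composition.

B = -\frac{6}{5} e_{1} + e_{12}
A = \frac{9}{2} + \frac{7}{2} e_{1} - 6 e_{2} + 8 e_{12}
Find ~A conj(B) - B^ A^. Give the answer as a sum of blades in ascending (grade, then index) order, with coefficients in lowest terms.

first term: -\frac{19}{5} - \frac{3}{5} e_{1} + \frac{61}{10} e_{2} + \frac{27}{10} e_{12}
second term: -\frac{61}{5} + \frac{57}{5} e_{1} + \frac{131}{10} e_{2} + \frac{117}{10} e_{12}
Answer: \frac{42}{5} - 12 e_{1} - 7 e_{2} - 9 e_{12}


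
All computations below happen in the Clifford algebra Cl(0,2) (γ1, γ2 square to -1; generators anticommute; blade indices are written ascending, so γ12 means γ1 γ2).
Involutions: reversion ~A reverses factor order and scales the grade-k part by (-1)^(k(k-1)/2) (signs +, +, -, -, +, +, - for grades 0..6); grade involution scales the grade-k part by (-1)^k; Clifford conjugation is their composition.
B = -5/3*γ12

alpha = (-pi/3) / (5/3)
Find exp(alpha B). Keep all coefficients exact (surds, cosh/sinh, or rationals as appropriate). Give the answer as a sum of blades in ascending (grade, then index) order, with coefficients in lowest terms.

B^2 = (-5/3)^2*(γ12)^2 = 25/9*(-1) = -25/9 (a basis 2-blade squares to minus the product of its generators' squares).
B^2 = -25/9 — circular case — the even/odd split gives cos and sin: l = 5/3, alpha*l = -pi/3, so exp(alpha B) = cos(-pi/3) + (sin(-pi/3)/(5/3))*B = 1/2 + (-3*sqrt(3)/10)*B.
Answer: 1/2 + sqrt(3)/2*γ12


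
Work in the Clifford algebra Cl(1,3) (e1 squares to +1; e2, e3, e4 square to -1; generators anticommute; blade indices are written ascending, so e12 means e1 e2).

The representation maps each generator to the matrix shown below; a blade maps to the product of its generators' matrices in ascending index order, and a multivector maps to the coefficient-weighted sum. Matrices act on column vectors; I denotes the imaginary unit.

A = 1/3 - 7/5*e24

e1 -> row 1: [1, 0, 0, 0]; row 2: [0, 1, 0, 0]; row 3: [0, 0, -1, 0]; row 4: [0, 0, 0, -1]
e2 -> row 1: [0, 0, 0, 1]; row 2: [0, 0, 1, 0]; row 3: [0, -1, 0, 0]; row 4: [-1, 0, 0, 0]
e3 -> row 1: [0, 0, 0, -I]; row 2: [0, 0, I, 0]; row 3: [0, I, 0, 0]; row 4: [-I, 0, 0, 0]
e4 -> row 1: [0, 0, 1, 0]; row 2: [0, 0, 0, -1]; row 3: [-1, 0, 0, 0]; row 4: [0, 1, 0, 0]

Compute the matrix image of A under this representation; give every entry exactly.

Bivector images (products of the table entries): rho(e24) = rho(e2)rho(e4) = row 1: [0, 1, 0, 0]; row 2: [-1, 0, 0, 0]; row 3: [0, 0, 0, 1]; row 4: [0, 0, -1, 0].
M = (1/3)*1 + (-7/5)*rho(e24), summed entrywise (1 is the identity matrix):
Answer: row 1: [1/3, -7/5, 0, 0]; row 2: [7/5, 1/3, 0, 0]; row 3: [0, 0, 1/3, -7/5]; row 4: [0, 0, 7/5, 1/3]


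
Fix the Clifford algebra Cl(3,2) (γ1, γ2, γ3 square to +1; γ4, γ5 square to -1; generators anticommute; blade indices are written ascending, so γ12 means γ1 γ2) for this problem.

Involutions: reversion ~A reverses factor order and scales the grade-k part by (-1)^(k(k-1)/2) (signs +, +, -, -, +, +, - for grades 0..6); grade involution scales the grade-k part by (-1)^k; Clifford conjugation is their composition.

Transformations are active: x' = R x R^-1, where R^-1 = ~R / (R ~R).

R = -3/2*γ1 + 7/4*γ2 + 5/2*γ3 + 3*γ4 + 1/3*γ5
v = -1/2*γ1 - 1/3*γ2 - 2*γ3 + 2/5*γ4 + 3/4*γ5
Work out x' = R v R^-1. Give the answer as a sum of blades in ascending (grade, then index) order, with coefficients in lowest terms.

~R = -3/2*γ1 + 7/4*γ2 + 5/2*γ3 + 3*γ4 + 1/3*γ5, and R ~R = 353/144, so R^-1 = ~R / (353/144).
R v = -377/60 + 11/8*γ12 + 17/4*γ13 + 9/10*γ14 - 23/24*γ15 - 8/3*γ23 + 17/10*γ24 + 205/144*γ25 + 7*γ34 + 61/24*γ35 + 127/60*γ45
Answer: 28909/3530*γ1 - 45737/5295*γ2 - 3818/353*γ3 - 5570/353*γ4 - 17359/7060*γ5


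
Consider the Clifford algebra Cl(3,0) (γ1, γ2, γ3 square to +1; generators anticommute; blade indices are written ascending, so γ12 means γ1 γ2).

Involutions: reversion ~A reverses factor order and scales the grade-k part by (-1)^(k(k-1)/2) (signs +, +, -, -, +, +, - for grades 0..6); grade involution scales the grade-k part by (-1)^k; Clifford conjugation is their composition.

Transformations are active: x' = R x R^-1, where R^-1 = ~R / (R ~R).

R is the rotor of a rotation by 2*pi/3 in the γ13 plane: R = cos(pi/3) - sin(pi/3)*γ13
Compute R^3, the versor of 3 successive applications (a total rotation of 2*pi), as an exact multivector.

Rotor phase runs at HALF the rotation angle; powers of one rotor simply add phase, so after 3 steps in γ13 the phase is 3*pi/3 = pi and R^3 = cos(pi) - sin(pi)*γ13.
cos(pi) = -1 and sin(pi) = 0, so R^3 = -1. The total rotation 2*pi is 1 full turn, so every vector returns to itself, yet the rotor is -1, on the OTHER sheet of the double cover (an odd number of 2*pi turns).
Answer: -1


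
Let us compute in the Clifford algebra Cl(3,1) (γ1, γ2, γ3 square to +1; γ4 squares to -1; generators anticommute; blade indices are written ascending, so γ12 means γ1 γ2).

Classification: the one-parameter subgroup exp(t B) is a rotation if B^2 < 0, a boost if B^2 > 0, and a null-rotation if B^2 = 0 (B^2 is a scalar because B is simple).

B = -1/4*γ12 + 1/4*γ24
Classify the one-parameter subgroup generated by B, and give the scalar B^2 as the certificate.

B^2 term by term: the squares give (-1/4)^2*(γ12)^2 + (1/4)^2*(γ24)^2 = 1/16*(-1) + 1/16*(+1) = 0 (each basis 2-blade squares to minus the product of its generators' squares); cross terms between blades sharing an index anticommute and cancel. So B^2 = 0.
Answer: null-rotation, certificate B^2 = 0. The class reads off the invariant scalar 0 directly.


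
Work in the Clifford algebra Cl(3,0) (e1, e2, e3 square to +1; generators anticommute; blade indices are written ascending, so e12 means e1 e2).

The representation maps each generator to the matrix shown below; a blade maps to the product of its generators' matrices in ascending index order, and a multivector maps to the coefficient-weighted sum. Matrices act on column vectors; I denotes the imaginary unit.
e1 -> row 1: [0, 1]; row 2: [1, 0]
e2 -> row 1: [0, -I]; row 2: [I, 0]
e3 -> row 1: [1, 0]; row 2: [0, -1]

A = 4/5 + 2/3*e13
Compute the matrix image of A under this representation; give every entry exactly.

Bivector images (products of the table entries): rho(e13) = rho(e1)rho(e3) = row 1: [0, -1]; row 2: [1, 0].
M = (4/5)*1 + (2/3)*rho(e13), summed entrywise (1 is the identity matrix):
Answer: row 1: [4/5, -2/3]; row 2: [2/3, 4/5]


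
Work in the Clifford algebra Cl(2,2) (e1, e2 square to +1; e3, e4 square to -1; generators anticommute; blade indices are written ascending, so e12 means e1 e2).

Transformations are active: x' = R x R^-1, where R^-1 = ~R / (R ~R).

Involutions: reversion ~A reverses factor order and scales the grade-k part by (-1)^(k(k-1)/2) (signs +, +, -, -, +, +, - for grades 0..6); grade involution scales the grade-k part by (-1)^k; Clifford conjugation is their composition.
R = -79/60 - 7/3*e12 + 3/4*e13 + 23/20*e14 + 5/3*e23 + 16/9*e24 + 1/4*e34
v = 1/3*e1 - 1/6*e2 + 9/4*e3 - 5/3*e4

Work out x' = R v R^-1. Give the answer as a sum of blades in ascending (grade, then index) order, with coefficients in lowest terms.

~R = -79/60 + 7/3*e12 - 3/4*e13 - 23/20*e14 - 5/3*e23 - 16/9*e24 - 1/4*e34, and R ~R = -236/405, so R^-1 = ~R / (-236/405).
R v = 43/240*e1 + 227/1080*e2 - 1813/720*e3 + 5767/2160*e4 - 329/72*e123 + 5047/1080*e124 - 901/240*e134 - 491/72*e234
Answer: 85993/14160*e1 + 101/354*e2 + 5857/944*e3 + 2198/885*e4


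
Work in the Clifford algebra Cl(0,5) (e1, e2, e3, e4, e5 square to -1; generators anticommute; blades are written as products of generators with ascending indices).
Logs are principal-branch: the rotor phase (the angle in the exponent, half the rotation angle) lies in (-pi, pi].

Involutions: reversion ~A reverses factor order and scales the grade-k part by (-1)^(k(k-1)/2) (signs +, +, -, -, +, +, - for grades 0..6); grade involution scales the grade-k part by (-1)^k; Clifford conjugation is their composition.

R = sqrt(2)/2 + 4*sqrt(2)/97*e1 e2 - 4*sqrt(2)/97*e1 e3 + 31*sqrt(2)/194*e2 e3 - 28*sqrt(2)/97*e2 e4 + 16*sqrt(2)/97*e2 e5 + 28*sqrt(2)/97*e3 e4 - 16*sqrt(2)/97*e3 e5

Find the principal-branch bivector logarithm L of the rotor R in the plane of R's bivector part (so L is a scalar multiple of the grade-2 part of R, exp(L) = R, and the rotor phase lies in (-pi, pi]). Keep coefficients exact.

The scalar part of R is sqrt(2)/2, so the principal-branch rotor phase is pinned; divide the bivector part by its sine to get the unit plane — L is the phase times that plane.
Concretely: cos(phase) = sqrt(2)/2 gives phase = ±pi/4, and since phase/sin(phase) is even the sign is immaterial: L = (phase/sin(phase)) * <R>_2 = (sqrt(2)*pi/4) * <R>_2.
Answer: 2*pi/97*e1 e2 - 2*pi/97*e1 e3 + 31*pi/388*e2 e3 - 14*pi/97*e2 e4 + 8*pi/97*e2 e5 + 14*pi/97*e3 e4 - 8*pi/97*e3 e5


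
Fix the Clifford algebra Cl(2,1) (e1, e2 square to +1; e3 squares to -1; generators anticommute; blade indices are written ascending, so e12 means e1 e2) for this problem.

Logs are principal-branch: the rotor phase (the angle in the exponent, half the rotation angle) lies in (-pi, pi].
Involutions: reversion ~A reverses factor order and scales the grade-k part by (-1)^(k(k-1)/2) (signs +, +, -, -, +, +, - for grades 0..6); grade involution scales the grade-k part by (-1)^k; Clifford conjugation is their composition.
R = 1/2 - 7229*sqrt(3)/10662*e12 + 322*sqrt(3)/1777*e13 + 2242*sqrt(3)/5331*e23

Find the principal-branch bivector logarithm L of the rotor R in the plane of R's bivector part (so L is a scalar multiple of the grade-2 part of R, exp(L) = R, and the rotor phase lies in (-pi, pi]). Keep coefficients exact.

The scalar part of R is 1/2, so the principal-branch rotor phase is pinned; divide the bivector part by its sine to get the unit plane — L is the phase times that plane.
Concretely: cos(phase) = 1/2 gives phase = ±pi/3, and since phase/sin(phase) is even the sign is immaterial: L = (phase/sin(phase)) * <R>_2 = (2*sqrt(3)*pi/9) * <R>_2.
Answer: -7229*pi/15993*e12 + 644*pi/5331*e13 + 4484*pi/15993*e23


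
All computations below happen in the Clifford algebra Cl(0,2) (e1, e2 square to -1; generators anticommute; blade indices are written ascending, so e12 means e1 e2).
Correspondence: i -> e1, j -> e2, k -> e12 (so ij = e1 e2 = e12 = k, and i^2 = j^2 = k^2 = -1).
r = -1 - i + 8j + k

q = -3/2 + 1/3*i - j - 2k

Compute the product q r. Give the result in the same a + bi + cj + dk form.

In blades: q = -3/2 + 1/3*e1 - e2 - 2*e12, r = -1 - e1 + 8*e2 + e12.
Distribute q over r term by term (generator squares from the signature, products reordered to ascending indices): (-3/2)*r = 3/2 + 3/2*e1 - 12*e2 - 3/2*e12; (1/3*e1)*r = 1/3 - 1/3*e1 - 1/3*e2 + 8/3*e12; (-e2)*r = 8 - e1 + e2 - e12; (-2*e12)*r = 2 + 16*e1 + 2*e2 + 2*e12.
Sum: 71/6 + 97/6*e1 - 28/3*e2 + 13/6*e12; translating back through the correspondence:
Answer: 71/6 + 97/6*i - 28/3*j + 13/6*k


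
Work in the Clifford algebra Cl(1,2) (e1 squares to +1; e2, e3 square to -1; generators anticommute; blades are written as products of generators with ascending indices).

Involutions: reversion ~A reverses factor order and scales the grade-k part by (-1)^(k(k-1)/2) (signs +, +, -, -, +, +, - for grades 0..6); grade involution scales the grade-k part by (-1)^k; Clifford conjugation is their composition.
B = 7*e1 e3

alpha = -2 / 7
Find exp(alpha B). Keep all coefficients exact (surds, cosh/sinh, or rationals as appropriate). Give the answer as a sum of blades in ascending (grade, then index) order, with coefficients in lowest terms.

B^2 = (7)^2*(e1 e3)^2 = 49*(+1) = 49 (a basis 2-blade squares to minus the product of its generators' squares).
B^2 = 49 — hyperbolic case — the even/odd split gives cosh and sinh: l = 7, alpha*l = -2, so exp(alpha B) = cosh(-2) + (sinh(-2)/7)*B = cosh(2) + (-sinh(2)/7)*B.
Answer: cosh(2) - sinh(2)*e1 e3


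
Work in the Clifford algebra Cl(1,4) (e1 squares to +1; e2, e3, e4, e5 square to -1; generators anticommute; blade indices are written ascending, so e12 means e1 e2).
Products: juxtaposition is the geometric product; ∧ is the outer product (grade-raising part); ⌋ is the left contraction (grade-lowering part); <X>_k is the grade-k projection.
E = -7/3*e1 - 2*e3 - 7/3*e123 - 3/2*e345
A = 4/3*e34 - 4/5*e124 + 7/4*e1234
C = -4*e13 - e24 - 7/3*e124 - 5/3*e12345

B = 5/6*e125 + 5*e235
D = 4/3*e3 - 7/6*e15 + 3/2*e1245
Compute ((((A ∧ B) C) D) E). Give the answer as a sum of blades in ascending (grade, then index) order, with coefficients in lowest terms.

step 1: 10/9*e12345
step 2: -50/27 - 70/27*e35 - 10/9*e135 + 40/9*e245
step 3: -20/3*e1 - 305/81*e3 - 280/81*e5 - 245/81*e13 + 55/81*e15 - 140/27*e124 - 5/3*e234 - 35/9*e1234 - 25/9*e1245 + 160/27*e2345
step 4: 650/81 - 490/81*e1 - 3875/243*e2 - 1715/243*e3 + 245/27*e4 + 385/243*e5 - 2135/243*e12 + 1105/243*e13 + 35/9*e14 - 1960/243*e15 + 140/9*e23 + 1250/81*e24 - 5/2*e25 - 1400/81*e34 - 560/81*e35 - 305/54*e45 - 25/6*e123 + 70/9*e124 - 35/6*e125 + 55/54*e134 + 110/81*e135 + 1505/162*e145 - 245/27*e234 + 385/243*e235 + 145/27*e245 + 175/27*e345 - 385/27*e1234 - 70/243*e1235 + 10*e1345 - 670/81*e12345
Answer: 650/81 - 490/81*e1 - 3875/243*e2 - 1715/243*e3 + 245/27*e4 + 385/243*e5 - 2135/243*e12 + 1105/243*e13 + 35/9*e14 - 1960/243*e15 + 140/9*e23 + 1250/81*e24 - 5/2*e25 - 1400/81*e34 - 560/81*e35 - 305/54*e45 - 25/6*e123 + 70/9*e124 - 35/6*e125 + 55/54*e134 + 110/81*e135 + 1505/162*e145 - 245/27*e234 + 385/243*e235 + 145/27*e245 + 175/27*e345 - 385/27*e1234 - 70/243*e1235 + 10*e1345 - 670/81*e12345


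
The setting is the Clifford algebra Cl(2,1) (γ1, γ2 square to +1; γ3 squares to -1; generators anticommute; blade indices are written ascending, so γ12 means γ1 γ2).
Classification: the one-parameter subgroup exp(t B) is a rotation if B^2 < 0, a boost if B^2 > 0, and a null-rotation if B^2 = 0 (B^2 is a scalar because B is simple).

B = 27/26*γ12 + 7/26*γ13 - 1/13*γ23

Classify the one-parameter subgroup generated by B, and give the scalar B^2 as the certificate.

B^2 term by term: the squares give (27/26)^2*(γ12)^2 + (7/26)^2*(γ13)^2 + (-1/13)^2*(γ23)^2 = 729/676*(-1) + 49/676*(+1) + 1/169*(+1) = -1 (each basis 2-blade squares to minus the product of its generators' squares); cross terms between blades sharing an index anticommute and cancel. So B^2 = -1.
Answer: rotation, certificate B^2 = -1. One invariant decides it: the square -1 survives every conjugation, and its sign is exactly the classification.


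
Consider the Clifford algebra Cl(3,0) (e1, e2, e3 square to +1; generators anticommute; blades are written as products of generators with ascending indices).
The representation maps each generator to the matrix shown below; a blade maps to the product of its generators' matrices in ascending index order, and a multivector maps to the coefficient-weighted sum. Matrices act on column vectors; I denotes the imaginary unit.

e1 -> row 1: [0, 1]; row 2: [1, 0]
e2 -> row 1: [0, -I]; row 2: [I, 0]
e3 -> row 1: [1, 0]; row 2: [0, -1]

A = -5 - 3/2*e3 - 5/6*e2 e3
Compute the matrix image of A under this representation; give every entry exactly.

Bivector images (products of the table entries): rho(e2 e3) = rho(e2)rho(e3) = row 1: [0, I]; row 2: [I, 0].
M = (-5)*1 + (-3/2)*rho(e3) + (-5/6)*rho(e2 e3), summed entrywise (1 is the identity matrix):
Answer: row 1: [-13/2, -5*I/6]; row 2: [-5*I/6, -7/2]


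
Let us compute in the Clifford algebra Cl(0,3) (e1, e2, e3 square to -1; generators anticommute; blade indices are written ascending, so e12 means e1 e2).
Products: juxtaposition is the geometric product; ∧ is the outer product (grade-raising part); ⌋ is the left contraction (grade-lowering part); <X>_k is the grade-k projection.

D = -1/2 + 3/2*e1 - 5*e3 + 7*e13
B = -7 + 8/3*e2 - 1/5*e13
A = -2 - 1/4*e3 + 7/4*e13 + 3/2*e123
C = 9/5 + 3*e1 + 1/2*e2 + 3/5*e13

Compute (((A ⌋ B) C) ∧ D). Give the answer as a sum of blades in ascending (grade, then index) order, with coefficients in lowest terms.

step 1: 287/20 + 1/20*e1 - 16/3*e2 + 2/5*e13
step 2: 2108/75 + 2157/50*e1 - 97/40*e2 + 117/100*e3 + 641/40*e12 + 933/100*e13 + 3*e123
step 3: -1054/75 + 2059/100*e1 + 97/80*e2 - 84671/600*e3 - 35/8*e12 - 1903/75*e13 + 97/8*e23 - 1293/20*e123
Answer: -1054/75 + 2059/100*e1 + 97/80*e2 - 84671/600*e3 - 35/8*e12 - 1903/75*e13 + 97/8*e23 - 1293/20*e123


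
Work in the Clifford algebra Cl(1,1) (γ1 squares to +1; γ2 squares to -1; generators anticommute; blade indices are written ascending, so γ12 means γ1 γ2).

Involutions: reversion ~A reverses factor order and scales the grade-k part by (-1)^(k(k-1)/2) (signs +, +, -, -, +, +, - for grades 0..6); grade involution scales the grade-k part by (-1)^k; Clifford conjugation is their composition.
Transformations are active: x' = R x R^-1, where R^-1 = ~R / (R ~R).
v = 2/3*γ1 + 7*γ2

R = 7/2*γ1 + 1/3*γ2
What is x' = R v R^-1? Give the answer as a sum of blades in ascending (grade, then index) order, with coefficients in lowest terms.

~R = 7/2*γ1 + 1/3*γ2, and R ~R = 437/36, so R^-1 = ~R / (437/36).
R v = 437/18*γ12
Answer: -2/3*γ1 - 7*γ2


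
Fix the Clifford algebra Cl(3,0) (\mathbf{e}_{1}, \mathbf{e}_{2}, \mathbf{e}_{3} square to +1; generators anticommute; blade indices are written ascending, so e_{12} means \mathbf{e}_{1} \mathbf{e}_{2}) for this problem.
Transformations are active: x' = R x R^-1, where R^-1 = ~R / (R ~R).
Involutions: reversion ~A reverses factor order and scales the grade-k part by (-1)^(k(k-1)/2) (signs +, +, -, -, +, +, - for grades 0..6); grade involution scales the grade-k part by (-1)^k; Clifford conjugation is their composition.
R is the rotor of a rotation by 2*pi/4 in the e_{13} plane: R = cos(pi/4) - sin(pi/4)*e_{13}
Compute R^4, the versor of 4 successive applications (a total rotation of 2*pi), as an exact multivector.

The rotor phase is half the rotation angle and phases add under composition, so 4 steps in the e_{13} plane accumulate phase 4*(pi/4) = \pi: R^4 = cos(\pi) - sin(\pi)*e_{13}.
cos(\pi) = -1 and sin(\pi) = 0, so R^4 = -1. The total rotation 2*pi is 1 full turn, so every vector returns to itself, yet the rotor is -1, on the OTHER sheet of the double cover (an odd number of 2*pi turns).
Answer: -1


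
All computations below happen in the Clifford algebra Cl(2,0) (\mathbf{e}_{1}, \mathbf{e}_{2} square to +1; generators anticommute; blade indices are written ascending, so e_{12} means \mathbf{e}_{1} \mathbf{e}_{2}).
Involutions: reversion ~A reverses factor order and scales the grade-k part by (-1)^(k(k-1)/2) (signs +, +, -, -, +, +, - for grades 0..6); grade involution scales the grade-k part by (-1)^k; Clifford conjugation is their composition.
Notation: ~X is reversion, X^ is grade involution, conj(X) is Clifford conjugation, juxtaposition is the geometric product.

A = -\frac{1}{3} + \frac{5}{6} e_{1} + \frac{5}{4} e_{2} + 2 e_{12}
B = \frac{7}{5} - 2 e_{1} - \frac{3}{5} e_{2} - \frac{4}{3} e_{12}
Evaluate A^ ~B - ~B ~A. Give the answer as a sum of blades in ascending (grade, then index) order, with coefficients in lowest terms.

first term: -\frac{43}{60} - \frac{1}{30} e_{1} + \frac{241}{180} e_{2} + \frac{16}{45} e_{12}
second term: -\frac{13}{60} + \frac{23}{10} e_{1} + \frac{871}{180} e_{2} - \frac{236}{45} e_{12}
Answer: -\frac{1}{2} - \frac{7}{3} e_{1} - \frac{7}{2} e_{2} + \frac{28}{5} e_{12}


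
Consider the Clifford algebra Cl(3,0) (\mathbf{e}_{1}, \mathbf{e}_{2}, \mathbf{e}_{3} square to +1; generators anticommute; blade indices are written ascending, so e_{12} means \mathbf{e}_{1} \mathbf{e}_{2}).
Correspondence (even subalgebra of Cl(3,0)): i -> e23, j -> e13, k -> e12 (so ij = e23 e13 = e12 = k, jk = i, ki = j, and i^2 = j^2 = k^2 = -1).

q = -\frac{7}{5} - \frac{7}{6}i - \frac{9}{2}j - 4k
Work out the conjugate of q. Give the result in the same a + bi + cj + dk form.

In blades: q = -\frac{7}{5} - 4 e_{12} - \frac{9}{2} e_{13} - \frac{7}{6} e_{23}.
Quaternion conjugation is reversion on the even subalgebra: the scalar is fixed and every grade-2 blade flips sign, giving -\frac{7}{5} + 4 e_{12} + \frac{9}{2} e_{13} + \frac{7}{6} e_{23}; translating back:
Answer: -\frac{7}{5} + \frac{7}{6}i + \frac{9}{2}j + 4k


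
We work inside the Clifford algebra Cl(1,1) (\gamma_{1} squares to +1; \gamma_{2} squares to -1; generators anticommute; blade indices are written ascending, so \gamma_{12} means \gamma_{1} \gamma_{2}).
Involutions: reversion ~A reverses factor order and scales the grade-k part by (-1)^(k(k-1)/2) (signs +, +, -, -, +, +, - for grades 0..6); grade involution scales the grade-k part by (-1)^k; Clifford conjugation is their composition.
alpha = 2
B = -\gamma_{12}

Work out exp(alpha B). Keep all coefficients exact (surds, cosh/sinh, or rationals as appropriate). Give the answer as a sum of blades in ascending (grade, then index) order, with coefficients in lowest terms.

B^2 = (-1)^2*(\gamma_{12})^2 = 1*(+1) = 1 (a basis 2-blade squares to minus the product of its generators' squares).
B^2 = 1 — the series telescopes hyperbolically here: l = 1, alpha*l = 2, so exp(alpha B) = cosh(2) + (sinh(2)/1)*B = \cosh{\left(2 \right)} + (\sinh{\left(2 \right)})*B.
Answer: \cosh{\left(2 \right)} - \sinh{\left(2 \right)} \gamma_{12}


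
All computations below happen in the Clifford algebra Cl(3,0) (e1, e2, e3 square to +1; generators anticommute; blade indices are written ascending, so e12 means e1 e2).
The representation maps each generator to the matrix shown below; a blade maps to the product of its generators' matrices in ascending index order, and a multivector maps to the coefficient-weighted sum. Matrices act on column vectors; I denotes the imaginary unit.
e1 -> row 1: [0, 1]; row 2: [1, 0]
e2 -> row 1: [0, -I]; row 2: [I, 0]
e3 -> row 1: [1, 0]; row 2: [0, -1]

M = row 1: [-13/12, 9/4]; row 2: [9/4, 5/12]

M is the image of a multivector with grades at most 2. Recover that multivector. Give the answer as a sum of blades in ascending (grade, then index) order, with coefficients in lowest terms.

Method: 1, rho(e1), rho(e2), rho(e3) form a trace-orthogonal basis of the 2x2 complex matrices (tr(X Y) = 2 if X = Y, else 0), so M = m0*1 + m1*rho(e1) + m2*rho(e2) + m3*rho(e3) with m0 = tr(M)/2 = -1/3, m1 = tr(M rho(e1))/2 = 9/4, m2 = tr(M rho(e2))/2 = 0, m3 = tr(M rho(e3))/2 = -3/4.
Multiplying table entries, the bivector images are rho(e12) = I*rho(e3), rho(e13) = -I*rho(e2), rho(e23) = I*rho(e1); with real blade coefficients the real parts of m0..m3 are the coefficients of 1, e1, e2, e3 and the imaginary parts give the bivectors (e23: Im m1, e13: -Im m2, e12: Im m3).
Answer: -1/3 + 9/4*e1 - 3/4*e3


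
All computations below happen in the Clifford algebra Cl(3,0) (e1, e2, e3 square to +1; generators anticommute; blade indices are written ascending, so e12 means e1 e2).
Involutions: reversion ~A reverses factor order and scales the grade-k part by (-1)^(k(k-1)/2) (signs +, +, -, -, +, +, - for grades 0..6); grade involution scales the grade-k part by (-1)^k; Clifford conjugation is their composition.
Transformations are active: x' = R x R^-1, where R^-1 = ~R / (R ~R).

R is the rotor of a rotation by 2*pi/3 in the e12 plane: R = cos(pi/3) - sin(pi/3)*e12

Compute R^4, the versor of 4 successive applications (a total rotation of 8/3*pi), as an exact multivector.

Because a rotor carries half the rotation angle, composing 4 copies of this e12-plane rotor multiplies the phase: 4*(pi/3) = 4*pi/3, hence R^4 = cos(4*pi/3) - sin(4*pi/3)*e12.
cos(4*pi/3) = -1/2 and sin(4*pi/3) = -sqrt(3)/2, so R^4 = -1/2 + sqrt(3)/2*e12. The net rotation is 2/3*pi (after discarding 1 full turn, each of which contributes a factor -1 to the rotor); the rotor keeps the half-angle phase exactly.
Answer: -1/2 + sqrt(3)/2*e12


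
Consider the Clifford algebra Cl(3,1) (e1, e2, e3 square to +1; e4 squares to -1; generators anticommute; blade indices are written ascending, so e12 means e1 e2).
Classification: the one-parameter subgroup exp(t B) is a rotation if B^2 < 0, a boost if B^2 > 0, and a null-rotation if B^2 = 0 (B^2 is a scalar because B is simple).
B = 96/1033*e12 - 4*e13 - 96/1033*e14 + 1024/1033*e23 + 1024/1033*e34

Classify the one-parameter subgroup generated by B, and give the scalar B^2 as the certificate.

B^2 term by term: the squares give (96/1033)^2*(e12)^2 + (-4)^2*(e13)^2 + (-96/1033)^2*(e14)^2 + (1024/1033)^2*(e23)^2 + (1024/1033)^2*(e34)^2 = 9216/1067089*(-1) + 16*(-1) + 9216/1067089*(+1) + 1048576/1067089*(-1) + 1048576/1067089*(+1) = -16 (each basis 2-blade squares to minus the product of its generators' squares); cross terms between blades sharing an index anticommute and cancel; the commuting (index-disjoint) pairs give grade-4 terms 2*c*c'*(blade product), which cancel blade by blade — e1234: 196608/1067089 - 196608/1067089 = 0 — confirming B is simple. So B^2 = -16.
Answer: rotation, certificate B^2 = -16. Key observation: B^2 = -16 is a conjugation invariant, so its sign decides the class regardless of the surface form of B.


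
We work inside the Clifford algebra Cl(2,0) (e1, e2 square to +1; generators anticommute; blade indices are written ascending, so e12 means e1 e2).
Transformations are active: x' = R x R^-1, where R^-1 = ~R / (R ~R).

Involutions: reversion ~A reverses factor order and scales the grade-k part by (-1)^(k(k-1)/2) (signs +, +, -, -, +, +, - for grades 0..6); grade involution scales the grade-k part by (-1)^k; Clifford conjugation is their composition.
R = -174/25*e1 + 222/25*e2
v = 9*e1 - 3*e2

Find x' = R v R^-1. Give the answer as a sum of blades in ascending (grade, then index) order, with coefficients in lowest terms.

~R = -174/25*e1 + 222/25*e2, and R ~R = 15912/125, so R^-1 = ~R / (15912/125).
R v = -2232/25 - 1476/25*e12
Answer: 843/1105*e1 - 10449/1105*e2


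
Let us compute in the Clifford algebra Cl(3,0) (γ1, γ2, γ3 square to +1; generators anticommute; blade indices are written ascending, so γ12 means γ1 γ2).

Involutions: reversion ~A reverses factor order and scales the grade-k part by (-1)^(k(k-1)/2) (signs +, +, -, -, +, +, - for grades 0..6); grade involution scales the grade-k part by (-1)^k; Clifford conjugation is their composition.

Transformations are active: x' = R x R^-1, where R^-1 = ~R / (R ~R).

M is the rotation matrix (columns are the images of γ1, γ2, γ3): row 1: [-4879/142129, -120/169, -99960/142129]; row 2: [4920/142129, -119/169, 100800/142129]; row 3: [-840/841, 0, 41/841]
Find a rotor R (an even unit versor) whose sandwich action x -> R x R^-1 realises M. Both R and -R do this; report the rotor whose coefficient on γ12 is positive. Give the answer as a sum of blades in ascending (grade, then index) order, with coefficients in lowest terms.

Method: write R = a + b12*γ12 + b13*γ13 + b23*γ23 with a^2 + b12^2 + b13^2 + b23^2 = 1 (so R^-1 = ~R). Expanding the columns R e_j ~R gives tr M = 4a^2 - 1 and, from the antisymmetric part, M21 - M12 = -4a*b12, M13 - M31 = 4a*b13, M32 - M23 = -4a*b23.
Here tr M = -98029/142129, so a^2 = (1 + tr M)/4 = 11025/142129 and a = ±105/377. Taking a = 105/377: M21 - M12 = 105840/142129, M13 - M31 = 42000/142129, M32 - M23 = -100800/142129, giving b12 = -252/377, b13 = 100/377, b23 = 240/377, i.e. R = 105/377 - 252/377*γ12 + 100/377*γ13 + 240/377*γ23.
Its γ12 coefficient is negative, so report the other preimage -R.
Answer: -105/377 + 252/377*γ12 - 100/377*γ13 - 240/377*γ23. Recall the cover is two-to-one: with M of trace -98029/142129, both preimages act alike, and the stated γ12 sign chooses the sheet.


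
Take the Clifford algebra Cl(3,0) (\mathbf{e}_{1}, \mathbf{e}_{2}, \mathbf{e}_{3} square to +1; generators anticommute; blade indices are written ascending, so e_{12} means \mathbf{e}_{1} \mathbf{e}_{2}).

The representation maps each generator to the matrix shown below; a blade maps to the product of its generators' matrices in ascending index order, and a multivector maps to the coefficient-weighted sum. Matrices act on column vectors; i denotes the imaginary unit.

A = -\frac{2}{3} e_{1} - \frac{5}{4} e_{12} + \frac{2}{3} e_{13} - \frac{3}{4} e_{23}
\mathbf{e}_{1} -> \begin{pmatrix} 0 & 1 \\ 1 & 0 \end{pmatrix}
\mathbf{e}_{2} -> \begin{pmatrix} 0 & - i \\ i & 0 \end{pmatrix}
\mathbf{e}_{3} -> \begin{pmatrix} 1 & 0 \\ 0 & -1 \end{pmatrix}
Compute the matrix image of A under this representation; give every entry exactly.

Bivector images (products of the table entries): rho(e_{12}) = rho(\mathbf{e}_{1})rho(\mathbf{e}_{2}) = \begin{pmatrix} i & 0 \\ 0 & - i \end{pmatrix}; rho(e_{13}) = rho(\mathbf{e}_{1})rho(\mathbf{e}_{3}) = \begin{pmatrix} 0 & -1 \\ 1 & 0 \end{pmatrix}; rho(e_{23}) = rho(\mathbf{e}_{2})rho(\mathbf{e}_{3}) = \begin{pmatrix} 0 & i \\ i & 0 \end{pmatrix}.
M = (-\frac{2}{3})*rho(e_{1}) + (-\frac{5}{4})*rho(e_{12}) + (\frac{2}{3})*rho(e_{13}) + (-\frac{3}{4})*rho(e_{23}), summed entrywise:
Answer: \begin{pmatrix} - \frac{5 i}{4} & - \frac{4}{3} - \frac{3 i}{4} \\ - \frac{3 i}{4} & \frac{5 i}{4} \end{pmatrix}


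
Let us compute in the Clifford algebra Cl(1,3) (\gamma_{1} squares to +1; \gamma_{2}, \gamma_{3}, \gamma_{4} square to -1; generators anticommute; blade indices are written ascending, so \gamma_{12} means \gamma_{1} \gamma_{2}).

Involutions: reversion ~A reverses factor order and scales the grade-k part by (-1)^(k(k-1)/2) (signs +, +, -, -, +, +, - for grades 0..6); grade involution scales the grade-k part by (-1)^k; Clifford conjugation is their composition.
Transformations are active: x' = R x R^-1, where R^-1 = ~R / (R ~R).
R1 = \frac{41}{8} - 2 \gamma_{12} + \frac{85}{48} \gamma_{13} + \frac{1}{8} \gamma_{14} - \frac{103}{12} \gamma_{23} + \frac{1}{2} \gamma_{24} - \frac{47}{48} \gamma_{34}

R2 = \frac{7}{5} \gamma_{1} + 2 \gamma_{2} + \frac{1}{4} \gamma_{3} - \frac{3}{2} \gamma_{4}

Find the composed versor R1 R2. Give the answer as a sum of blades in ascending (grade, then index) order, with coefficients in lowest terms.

Distribute over the terms of R2 (each basis-blade product reordered to ascending indices, repeated generators contracted through their squares):
R1 (\frac{7}{5} \gamma_{1}) = \frac{287}{40} \gamma_{1} + \frac{14}{5} \gamma_{2} - \frac{119}{48} \gamma_{3} - \frac{7}{40} \gamma_{4} - \frac{721}{60} \gamma_{123} + \frac{7}{10} \gamma_{124} - \frac{329}{240} \gamma_{134}
R1 (2 \gamma_{2}) = 4 \gamma_{1} + \frac{41}{4} \gamma_{2} - \frac{103}{6} \gamma_{3} + \gamma_{4} - \frac{85}{24} \gamma_{123} - \frac{1}{4} \gamma_{124} - \frac{47}{24} \gamma_{234}
R1 (\frac{1}{4} \gamma_{3}) = -\frac{85}{192} \gamma_{1} + \frac{103}{48} \gamma_{2} + \frac{41}{32} \gamma_{3} - \frac{47}{192} \gamma_{4} - \frac{1}{2} \gamma_{123} - \frac{1}{32} \gamma_{134} - \frac{1}{8} \gamma_{234}
R1 (-\frac{3}{2} \gamma_{4}) = \frac{3}{16} \gamma_{1} + \frac{3}{4} \gamma_{2} - \frac{47}{32} \gamma_{3} - \frac{123}{16} \gamma_{4} + 3 \gamma_{124} - \frac{85}{32} \gamma_{134} + \frac{103}{8} \gamma_{234}
Summing the partial products and collecting blades:
Answer: \frac{10483}{960} \gamma_{1} + \frac{3827}{240} \gamma_{2} - \frac{119}{6} \gamma_{3} - \frac{6823}{960} \gamma_{4} - \frac{1927}{120} \gamma_{123} + \frac{69}{20} \gamma_{124} - \frac{487}{120} \gamma_{134} + \frac{259}{24} \gamma_{234}


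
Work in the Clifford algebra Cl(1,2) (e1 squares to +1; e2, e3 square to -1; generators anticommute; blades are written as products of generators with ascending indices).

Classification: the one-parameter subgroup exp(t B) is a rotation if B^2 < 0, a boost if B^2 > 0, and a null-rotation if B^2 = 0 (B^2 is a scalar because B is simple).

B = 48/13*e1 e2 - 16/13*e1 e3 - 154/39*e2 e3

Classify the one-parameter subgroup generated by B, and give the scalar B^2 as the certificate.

B^2 term by term: the squares give (48/13)^2*(e1 e2)^2 + (-16/13)^2*(e1 e3)^2 + (-154/39)^2*(e2 e3)^2 = 2304/169*(+1) + 256/169*(+1) + 23716/1521*(-1) = -4/9 (each basis 2-blade squares to minus the product of its generators' squares); cross terms between blades sharing an index anticommute and cancel. So B^2 = -4/9.
Answer: rotation, certificate B^2 = -4/9. B^2 = -4/9 is basis-independent, so its sign is the whole story.


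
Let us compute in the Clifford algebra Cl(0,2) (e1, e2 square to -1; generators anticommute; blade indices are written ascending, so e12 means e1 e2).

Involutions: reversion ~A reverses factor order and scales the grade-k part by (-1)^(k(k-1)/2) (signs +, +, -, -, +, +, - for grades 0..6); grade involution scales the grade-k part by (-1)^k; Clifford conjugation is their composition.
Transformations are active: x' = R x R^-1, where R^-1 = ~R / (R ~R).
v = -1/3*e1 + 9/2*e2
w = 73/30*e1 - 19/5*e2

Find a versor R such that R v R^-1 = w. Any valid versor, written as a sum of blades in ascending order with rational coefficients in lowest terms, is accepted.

Key observation: q(v) = q(w) = -733/36 (sandwiches preserve the norm), so R = v + w = 21/10*e1 + 7/10*e2 works whenever it is invertible — the component of v along it is kept and (v - w)/2 reverses, sending v to w.
Answer: 21/10*e1 + 7/10*e2
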